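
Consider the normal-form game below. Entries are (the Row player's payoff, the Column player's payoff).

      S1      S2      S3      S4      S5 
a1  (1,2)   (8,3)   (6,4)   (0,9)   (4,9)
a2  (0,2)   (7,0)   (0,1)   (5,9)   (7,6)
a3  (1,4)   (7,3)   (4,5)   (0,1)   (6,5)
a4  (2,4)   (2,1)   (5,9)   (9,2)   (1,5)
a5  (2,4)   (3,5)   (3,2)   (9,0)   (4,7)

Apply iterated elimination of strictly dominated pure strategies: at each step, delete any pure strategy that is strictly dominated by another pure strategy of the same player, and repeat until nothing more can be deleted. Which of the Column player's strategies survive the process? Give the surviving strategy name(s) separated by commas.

The Column player's strategy S1 is strictly dominated by S5 (a1: 9>2, a2: 6>2, a3: 5>4, a4: 5>4, a5: 7>4) and is removed.
For the Column player, S5 strictly dominates S2 on the remaining rows (a1: 9>3, a2: 6>0, a3: 5>3, a4: 5>1, a5: 7>5); eliminate S2.
Among the remaining strategies, none is strictly dominated by another pure strategy of the same player, so the elimination stops.
Surviving strategies — the Row player: {a1, a2, a3, a4, a5}; the Column player: {S3, S4, S5}.

S3, S4, S5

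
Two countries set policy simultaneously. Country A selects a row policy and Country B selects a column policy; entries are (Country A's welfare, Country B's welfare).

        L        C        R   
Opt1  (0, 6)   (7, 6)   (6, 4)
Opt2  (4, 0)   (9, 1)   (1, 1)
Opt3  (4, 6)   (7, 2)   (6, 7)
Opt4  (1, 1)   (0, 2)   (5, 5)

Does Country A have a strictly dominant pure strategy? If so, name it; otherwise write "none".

none

Opt1 fails to dominate Opt2 at L (0<4).
Opt2 fails to dominate Opt1 at R (1<6).
Opt3 fails to dominate Opt1 at C (7=7).
Opt4 fails to dominate Opt1 at C (0<7).
No single strategy dominates all the others.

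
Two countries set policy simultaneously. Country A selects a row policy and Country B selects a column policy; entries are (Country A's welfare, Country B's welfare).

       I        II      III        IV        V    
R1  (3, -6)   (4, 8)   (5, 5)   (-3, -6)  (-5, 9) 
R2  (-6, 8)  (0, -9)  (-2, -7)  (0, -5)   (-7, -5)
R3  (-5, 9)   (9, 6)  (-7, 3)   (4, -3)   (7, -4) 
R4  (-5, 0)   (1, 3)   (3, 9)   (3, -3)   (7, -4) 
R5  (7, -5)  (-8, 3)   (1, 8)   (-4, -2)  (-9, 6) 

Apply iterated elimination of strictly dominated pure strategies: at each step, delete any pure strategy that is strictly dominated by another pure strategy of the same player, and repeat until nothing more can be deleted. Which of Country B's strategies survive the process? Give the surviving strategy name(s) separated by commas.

I, II, III, V

For Country A, R4 strictly dominates R2 on the remaining columns (I: -5>-6, II: 1>0, III: 3>-2, IV: 3>0, V: 7>-7); eliminate R2.
Column IV is eliminated: II beats it against every remaining row (R1: 8>-6, R3: 6>-3, R4: 3>-3, R5: 3>-2).
Among the remaining strategies, none is strictly dominated by another pure strategy of the same player, so the elimination stops.
Surviving strategies — Country A: {R1, R3, R4, R5}; Country B: {I, II, III, V}.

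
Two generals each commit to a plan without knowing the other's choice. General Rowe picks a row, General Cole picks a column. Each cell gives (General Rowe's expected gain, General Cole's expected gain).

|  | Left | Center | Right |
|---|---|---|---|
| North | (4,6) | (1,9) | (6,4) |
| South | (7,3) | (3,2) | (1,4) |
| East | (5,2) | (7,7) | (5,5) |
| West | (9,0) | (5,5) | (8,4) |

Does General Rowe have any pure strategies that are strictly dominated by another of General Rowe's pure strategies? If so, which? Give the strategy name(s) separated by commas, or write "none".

North: dominated, since West does at least as well everywhere (Left: 9>4, Center: 5>1, Right: 8>6).
West strictly dominates South — Left: 9>7, Center: 5>3, Right: 8>1.
East is not dominated — it holds its own against North at Left (5>4); South at Center (7>3); West at Center (7>5).
West: no other strategy beats it everywhere (North at Left (9>4); South at Left (9>7); East at Left (9>5)).

North, South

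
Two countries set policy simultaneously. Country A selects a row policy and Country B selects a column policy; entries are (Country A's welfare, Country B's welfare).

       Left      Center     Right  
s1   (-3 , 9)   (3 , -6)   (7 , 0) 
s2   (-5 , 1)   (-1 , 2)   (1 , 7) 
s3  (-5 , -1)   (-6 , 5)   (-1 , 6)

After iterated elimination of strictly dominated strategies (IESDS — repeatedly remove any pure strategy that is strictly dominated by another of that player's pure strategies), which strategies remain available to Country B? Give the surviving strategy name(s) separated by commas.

Left

Country A's strategy s2 is strictly dominated by s1 (Left: -3>-5, Center: 3>-1, Right: 7>1) and is removed.
Row s3 is eliminated: s1 beats it against every remaining column (Left: -3>-5, Center: 3>-6, Right: 7>-1).
For Country B, Left strictly dominates Center on the remaining rows (s1: 9>-6); eliminate Center.
Column Right is eliminated: Left beats it against every remaining row (s1: 9>0).
Among the remaining strategies, none is strictly dominated by another pure strategy of the same player, so the elimination stops.
Surviving strategies — Country A: {s1}; Country B: {Left}.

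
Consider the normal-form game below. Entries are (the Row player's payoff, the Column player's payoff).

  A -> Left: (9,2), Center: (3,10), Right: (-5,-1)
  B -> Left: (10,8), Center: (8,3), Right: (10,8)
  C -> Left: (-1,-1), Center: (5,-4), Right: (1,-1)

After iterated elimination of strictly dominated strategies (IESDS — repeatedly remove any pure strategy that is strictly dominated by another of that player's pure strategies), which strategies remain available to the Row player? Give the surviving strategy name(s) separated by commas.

For the Row player, B strictly dominates A on the remaining columns (Left: 10>9, Center: 8>3, Right: 10>-5); eliminate A.
Row C is eliminated: B beats it against every remaining column (Left: 10>-1, Center: 8>5, Right: 10>1).
For the Column player, Left strictly dominates Center on the remaining rows (B: 8>3); eliminate Center.
Among the remaining strategies, none is strictly dominated by another pure strategy of the same player, so the elimination stops.
Surviving strategies — the Row player: {B}; the Column player: {Left, Right}.

B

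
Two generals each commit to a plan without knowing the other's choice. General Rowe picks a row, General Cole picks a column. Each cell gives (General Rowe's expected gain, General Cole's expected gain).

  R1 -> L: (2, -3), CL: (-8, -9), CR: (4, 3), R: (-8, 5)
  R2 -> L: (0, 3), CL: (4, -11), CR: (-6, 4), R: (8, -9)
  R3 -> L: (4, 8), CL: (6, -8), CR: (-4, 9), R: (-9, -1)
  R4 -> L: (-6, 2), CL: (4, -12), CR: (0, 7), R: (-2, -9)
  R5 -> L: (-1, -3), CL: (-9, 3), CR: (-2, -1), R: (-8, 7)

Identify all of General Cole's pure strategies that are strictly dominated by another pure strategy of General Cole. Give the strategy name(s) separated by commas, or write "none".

L, CL

L: dominated, since CR does at least as well everywhere (R1: 3>-3, R2: 4>3, R3: 9>8, R4: 7>2, R5: -1>-3).
R strictly dominates CL — R1: 5>-9, R2: -9>-11, R3: -1>-8, R4: -9>-12, R5: 7>3.
Nothing dominates CR: L at R1 (3>-3); CL at R1 (3>-9); R at R2 (4>-9).
R: no other strategy beats it everywhere (L at R1 (5>-3); CL at R1 (5>-9); CR at R1 (5>3)).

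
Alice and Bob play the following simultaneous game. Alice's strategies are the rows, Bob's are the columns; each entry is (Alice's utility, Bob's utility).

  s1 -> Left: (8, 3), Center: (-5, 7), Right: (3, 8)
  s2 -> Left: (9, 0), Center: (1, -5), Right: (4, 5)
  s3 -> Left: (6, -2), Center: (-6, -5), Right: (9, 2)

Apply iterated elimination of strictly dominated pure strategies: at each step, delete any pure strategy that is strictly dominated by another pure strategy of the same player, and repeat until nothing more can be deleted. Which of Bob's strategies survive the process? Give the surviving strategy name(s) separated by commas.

Right

For Alice, s2 strictly dominates s1 on the remaining columns (Left: 9>8, Center: 1>-5, Right: 4>3); eliminate s1.
Bob's strategy Left is strictly dominated by Right (s2: 5>0, s3: 2>-2) and is removed.
For Bob, Right strictly dominates Center on the remaining rows (s2: 5>-5, s3: 2>-5); eliminate Center.
Alice's strategy s2 is strictly dominated by s3 (Right: 9>4) and is removed.
Among the remaining strategies, none is strictly dominated by another pure strategy of the same player, so the elimination stops.
Surviving strategies — Alice: {s3}; Bob: {Right}.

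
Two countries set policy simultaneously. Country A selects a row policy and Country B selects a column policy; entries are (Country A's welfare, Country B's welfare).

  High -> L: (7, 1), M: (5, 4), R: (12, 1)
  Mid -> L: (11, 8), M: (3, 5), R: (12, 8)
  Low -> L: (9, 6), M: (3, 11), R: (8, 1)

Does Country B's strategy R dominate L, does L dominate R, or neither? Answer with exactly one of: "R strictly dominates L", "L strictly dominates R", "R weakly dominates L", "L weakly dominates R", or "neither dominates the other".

L weakly dominates R

R's payoffs vs L's, by Country A's action — High: 1=1, Mid: 8=8, Low: 1<6.
L is at least as good everywhere and strictly better somewhere (tied at High, Mid), so L weakly dominates R.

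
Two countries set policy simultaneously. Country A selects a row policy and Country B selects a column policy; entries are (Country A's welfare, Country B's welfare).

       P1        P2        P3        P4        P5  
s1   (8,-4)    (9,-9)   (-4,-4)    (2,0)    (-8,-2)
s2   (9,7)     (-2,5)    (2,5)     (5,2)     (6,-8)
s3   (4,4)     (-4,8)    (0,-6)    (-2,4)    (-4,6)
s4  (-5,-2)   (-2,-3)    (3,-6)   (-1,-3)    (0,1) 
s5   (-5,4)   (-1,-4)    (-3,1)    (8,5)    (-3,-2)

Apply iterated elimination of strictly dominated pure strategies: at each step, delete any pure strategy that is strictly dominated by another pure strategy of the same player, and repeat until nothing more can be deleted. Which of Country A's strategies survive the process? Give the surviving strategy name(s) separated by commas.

Row s3 is eliminated: s2 beats it against every remaining column (P1: 9>4, P2: -2>-4, P3: 2>0, P4: 5>-2, P5: 6>-4).
For Country B, P1 strictly dominates P2 on the remaining rows (s1: -4>-9, s2: 7>5, s4: -2>-3, s5: 4>-4); eliminate P2.
Country A's strategy s1 is strictly dominated by s2 (P1: 9>8, P3: 2>-4, P4: 5>2, P5: 6>-8) and is removed.
For Country B, P1 strictly dominates P3 on the remaining rows (s2: 7>5, s4: -2>-6, s5: 4>1); eliminate P3.
For Country A, s2 strictly dominates s4 on the remaining columns (P1: 9>-5, P4: 5>-1, P5: 6>0); eliminate s4.
Column P5 is eliminated: P1 beats it against every remaining row (s2: 7>-8, s5: 4>-2).
Among the remaining strategies, none is strictly dominated by another pure strategy of the same player, so the elimination stops.
Surviving strategies — Country A: {s2, s5}; Country B: {P1, P4}.

s2, s5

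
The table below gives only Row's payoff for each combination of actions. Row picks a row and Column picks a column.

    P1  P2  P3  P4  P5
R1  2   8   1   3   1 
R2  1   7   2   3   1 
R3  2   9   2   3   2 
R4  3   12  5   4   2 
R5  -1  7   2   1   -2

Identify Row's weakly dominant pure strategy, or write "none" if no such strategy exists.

R4 vs R1: P1: 3>2, P2: 12>8, P3: 5>1, P4: 4>3, P5: 2>1.
R4 vs R2: P1: 3>1, P2: 12>7, P3: 5>2, P4: 4>3, P5: 2>1.
R4 vs R3: P1: 3>2, P2: 12>9, P3: 5>2, P4: 4>3, P5: 2=2.
R4 vs R5: P1: 3>-1, P2: 12>7, P3: 5>2, P4: 4>1, P5: 2>-2.
R4 is at least as good as every other strategy against every opponent action, so it is weakly dominant.

R4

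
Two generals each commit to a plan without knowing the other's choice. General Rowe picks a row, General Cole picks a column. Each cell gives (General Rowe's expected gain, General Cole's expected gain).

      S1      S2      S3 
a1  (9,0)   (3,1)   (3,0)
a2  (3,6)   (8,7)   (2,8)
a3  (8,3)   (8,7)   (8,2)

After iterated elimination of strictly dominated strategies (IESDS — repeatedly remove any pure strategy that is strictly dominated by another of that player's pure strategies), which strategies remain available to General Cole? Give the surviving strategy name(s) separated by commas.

S2, S3

Column S1 is eliminated: S2 beats it against every remaining row (a1: 1>0, a2: 7>6, a3: 7>3).
Row a1 is eliminated: a3 beats it against every remaining column (S2: 8>3, S3: 8>3).
Among the remaining strategies, none is strictly dominated by another pure strategy of the same player, so the elimination stops.
Surviving strategies — General Rowe: {a2, a3}; General Cole: {S2, S3}.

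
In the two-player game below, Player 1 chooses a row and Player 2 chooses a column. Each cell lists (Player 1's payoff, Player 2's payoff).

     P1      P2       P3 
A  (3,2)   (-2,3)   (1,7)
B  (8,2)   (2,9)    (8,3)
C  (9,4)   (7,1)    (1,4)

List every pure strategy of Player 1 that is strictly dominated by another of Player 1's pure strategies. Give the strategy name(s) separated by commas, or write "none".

A

A: dominated, since B does at least as well everywhere (P1: 8>3, P2: 2>-2, P3: 8>1).
Nothing dominates B: A at P1 (8>3); C at P3 (8>1).
C is not dominated — it holds its own against A at P1 (9>3); B at P1 (9>8).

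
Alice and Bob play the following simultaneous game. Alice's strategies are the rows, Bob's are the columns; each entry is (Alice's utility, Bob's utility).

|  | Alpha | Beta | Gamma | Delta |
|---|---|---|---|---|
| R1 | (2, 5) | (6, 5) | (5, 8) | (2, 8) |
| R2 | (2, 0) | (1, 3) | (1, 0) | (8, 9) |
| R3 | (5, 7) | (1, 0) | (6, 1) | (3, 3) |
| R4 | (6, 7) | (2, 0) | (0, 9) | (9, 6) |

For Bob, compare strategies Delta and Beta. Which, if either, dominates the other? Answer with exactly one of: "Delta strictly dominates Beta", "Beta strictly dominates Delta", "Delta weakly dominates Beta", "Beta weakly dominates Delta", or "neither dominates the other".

Delta strictly dominates Beta

Delta's payoffs vs Beta's, by Alice's action — R1: 8>5, R2: 9>3, R3: 3>0, R4: 6>0.
Every comparison favours Delta, so Delta strictly dominates Beta.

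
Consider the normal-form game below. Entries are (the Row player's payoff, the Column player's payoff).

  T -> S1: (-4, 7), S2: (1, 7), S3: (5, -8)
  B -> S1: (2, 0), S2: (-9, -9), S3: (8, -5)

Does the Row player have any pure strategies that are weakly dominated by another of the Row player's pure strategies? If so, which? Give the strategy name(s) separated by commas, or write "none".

Nothing dominates T: B at S2 (1>-9).
B: no other strategy beats it everywhere (T at S1 (2>-4)).

none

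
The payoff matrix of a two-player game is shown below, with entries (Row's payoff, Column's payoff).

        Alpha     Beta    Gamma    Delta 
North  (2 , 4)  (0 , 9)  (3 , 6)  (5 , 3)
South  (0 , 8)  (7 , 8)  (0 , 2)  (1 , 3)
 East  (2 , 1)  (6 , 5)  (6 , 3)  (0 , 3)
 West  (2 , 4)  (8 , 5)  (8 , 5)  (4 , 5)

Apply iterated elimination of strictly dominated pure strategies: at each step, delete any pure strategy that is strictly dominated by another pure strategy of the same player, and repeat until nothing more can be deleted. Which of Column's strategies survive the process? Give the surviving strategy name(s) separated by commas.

For Row, West strictly dominates South on the remaining columns (Alpha: 2>0, Beta: 8>7, Gamma: 8>0, Delta: 4>1); eliminate South.
For Column, Beta strictly dominates Alpha on the remaining rows (North: 9>4, East: 5>1, West: 5>4); eliminate Alpha.
For Row, West strictly dominates East on the remaining columns (Beta: 8>6, Gamma: 8>6, Delta: 4>0); eliminate East.
Among the remaining strategies, none is strictly dominated by another pure strategy of the same player, so the elimination stops.
Surviving strategies — Row: {North, West}; Column: {Beta, Gamma, Delta}.

Beta, Gamma, Delta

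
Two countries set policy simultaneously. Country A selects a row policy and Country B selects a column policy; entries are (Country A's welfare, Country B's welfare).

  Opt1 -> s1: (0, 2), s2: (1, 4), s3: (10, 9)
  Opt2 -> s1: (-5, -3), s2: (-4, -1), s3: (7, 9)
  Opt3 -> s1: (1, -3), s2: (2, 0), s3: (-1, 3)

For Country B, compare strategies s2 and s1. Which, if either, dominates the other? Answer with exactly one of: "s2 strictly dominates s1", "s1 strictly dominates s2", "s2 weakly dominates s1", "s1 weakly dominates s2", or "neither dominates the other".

Compare s2 to s1 across each choice by Country A: Opt1: 4>2, Opt2: -1>-3, Opt3: 0>-3.
s2 gives a strictly higher payoff against each choice by Country A, so s2 strictly dominates s1.

s2 strictly dominates s1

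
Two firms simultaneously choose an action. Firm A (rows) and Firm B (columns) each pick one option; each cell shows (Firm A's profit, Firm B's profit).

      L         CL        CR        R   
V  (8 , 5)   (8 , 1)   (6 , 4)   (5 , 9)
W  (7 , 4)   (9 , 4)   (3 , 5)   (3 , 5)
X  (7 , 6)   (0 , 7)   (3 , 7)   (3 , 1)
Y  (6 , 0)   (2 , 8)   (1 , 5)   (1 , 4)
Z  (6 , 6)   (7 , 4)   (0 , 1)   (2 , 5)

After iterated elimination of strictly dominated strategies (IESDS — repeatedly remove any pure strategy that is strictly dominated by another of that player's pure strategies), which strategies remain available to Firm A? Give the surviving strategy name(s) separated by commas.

V

Firm A's strategy X is strictly dominated by V (L: 8>7, CL: 8>0, CR: 6>3, R: 5>3) and is removed.
For Firm A, V strictly dominates Y on the remaining columns (L: 8>6, CL: 8>2, CR: 6>1, R: 5>1); eliminate Y.
For Firm A, V strictly dominates Z on the remaining columns (L: 8>6, CL: 8>7, CR: 6>0, R: 5>2); eliminate Z.
Column L is eliminated: R beats it against every remaining row (V: 9>5, W: 5>4).
Column CL is eliminated: CR beats it against every remaining row (V: 4>1, W: 5>4).
Firm A's strategy W is strictly dominated by V (CR: 6>3, R: 5>3) and is removed.
Column CR is eliminated: R beats it against every remaining row (V: 9>4).
Among the remaining strategies, none is strictly dominated by another pure strategy of the same player, so the elimination stops.
Surviving strategies — Firm A: {V}; Firm B: {R}.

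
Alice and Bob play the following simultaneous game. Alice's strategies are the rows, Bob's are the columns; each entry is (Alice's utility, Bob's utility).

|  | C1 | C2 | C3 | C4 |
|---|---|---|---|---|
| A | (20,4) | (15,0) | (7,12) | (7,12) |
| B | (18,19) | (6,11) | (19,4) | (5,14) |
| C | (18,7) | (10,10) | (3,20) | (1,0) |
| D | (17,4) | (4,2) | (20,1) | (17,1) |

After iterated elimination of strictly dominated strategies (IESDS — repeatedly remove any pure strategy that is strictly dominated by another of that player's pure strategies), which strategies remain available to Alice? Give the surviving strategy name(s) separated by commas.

A, B, D

For Alice, A strictly dominates C on the remaining columns (C1: 20>18, C2: 15>10, C3: 7>3, C4: 7>1); eliminate C.
Column C2 is eliminated: C1 beats it against every remaining row (A: 4>0, B: 19>11, D: 4>2).
Among the remaining strategies, none is strictly dominated by another pure strategy of the same player, so the elimination stops.
Surviving strategies — Alice: {A, B, D}; Bob: {C1, C3, C4}.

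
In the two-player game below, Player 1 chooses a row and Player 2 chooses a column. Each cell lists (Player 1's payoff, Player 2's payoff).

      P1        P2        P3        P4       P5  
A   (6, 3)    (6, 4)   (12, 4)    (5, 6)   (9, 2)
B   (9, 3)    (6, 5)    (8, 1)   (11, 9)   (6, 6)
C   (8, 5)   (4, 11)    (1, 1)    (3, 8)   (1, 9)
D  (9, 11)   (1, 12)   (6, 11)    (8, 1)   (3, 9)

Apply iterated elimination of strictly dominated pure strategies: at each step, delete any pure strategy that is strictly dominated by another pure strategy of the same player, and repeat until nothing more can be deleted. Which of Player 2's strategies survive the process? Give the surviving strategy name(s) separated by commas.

Row C is eliminated: B beats it against every remaining column (P1: 9>8, P2: 6>4, P3: 8>1, P4: 11>3, P5: 6>1).
Player 2's strategy P1 is strictly dominated by P2 (A: 4>3, B: 5>3, D: 12>11) and is removed.
For Player 1, B strictly dominates D on the remaining columns (P2: 6>1, P3: 8>6, P4: 11>8, P5: 6>3); eliminate D.
Player 2's strategy P2 is strictly dominated by P4 (A: 6>4, B: 9>5) and is removed.
Player 2's strategy P3 is strictly dominated by P4 (A: 6>4, B: 9>1) and is removed.
Column P5 is eliminated: P4 beats it against every remaining row (A: 6>2, B: 9>6).
Player 1's strategy A is strictly dominated by B (P4: 11>5) and is removed.
Among the remaining strategies, none is strictly dominated by another pure strategy of the same player, so the elimination stops.
Surviving strategies — Player 1: {B}; Player 2: {P4}.

P4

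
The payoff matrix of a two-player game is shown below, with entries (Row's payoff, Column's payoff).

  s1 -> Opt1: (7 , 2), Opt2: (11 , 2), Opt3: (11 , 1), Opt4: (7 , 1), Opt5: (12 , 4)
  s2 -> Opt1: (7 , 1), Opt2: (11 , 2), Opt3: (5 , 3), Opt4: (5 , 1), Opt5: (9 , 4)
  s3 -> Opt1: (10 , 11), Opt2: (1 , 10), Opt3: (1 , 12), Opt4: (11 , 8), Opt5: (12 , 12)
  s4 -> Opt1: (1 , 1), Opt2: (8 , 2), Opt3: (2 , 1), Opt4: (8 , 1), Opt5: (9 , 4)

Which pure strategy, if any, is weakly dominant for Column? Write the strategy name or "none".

Opt5

Opt5 vs Opt1: s1: 4>2, s2: 4>1, s3: 12>11, s4: 4>1.
Opt5 vs Opt2: s1: 4>2, s2: 4>2, s3: 12>10, s4: 4>2.
Opt5 vs Opt3: s1: 4>1, s2: 4>3, s3: 12=12, s4: 4>1.
Opt5 vs Opt4: s1: 4>1, s2: 4>1, s3: 12>8, s4: 4>1.
Opt5 is at least as good as every other strategy against every opponent action, so it is weakly dominant.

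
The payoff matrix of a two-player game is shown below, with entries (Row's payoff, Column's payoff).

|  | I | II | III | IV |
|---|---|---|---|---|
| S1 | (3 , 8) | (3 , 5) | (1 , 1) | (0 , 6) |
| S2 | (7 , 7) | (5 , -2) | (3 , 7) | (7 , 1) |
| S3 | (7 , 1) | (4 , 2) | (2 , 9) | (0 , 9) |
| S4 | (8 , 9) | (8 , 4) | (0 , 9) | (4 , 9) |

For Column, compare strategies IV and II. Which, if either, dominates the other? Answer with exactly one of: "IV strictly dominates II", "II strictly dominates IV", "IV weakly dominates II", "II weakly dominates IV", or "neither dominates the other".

IV strictly dominates II

Compare IV to II across each opponent action: S1: 6>5, S2: 1>-2, S3: 9>2, S4: 9>4.
Every comparison favours IV, so IV strictly dominates II.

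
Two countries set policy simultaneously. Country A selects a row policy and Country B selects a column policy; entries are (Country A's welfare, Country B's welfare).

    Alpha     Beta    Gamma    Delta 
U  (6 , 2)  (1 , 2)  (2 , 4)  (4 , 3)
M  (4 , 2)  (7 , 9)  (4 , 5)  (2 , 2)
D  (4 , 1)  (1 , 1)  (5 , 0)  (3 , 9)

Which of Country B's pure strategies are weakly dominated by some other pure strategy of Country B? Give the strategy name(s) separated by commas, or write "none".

Alpha is weakly dominated by Beta (U: 2=2, M: 9>2, D: 1=1).
Beta is not dominated — it holds its own against Alpha at M (9>2); Gamma at M (9>5); Delta at M (9>2).
Gamma: no other strategy beats it everywhere (Alpha at U (4>2); Beta at U (4>2); Delta at U (4>3)).
Delta: no other strategy beats it everywhere (Alpha at U (3>2); Beta at U (3>2); Gamma at D (9>0)).

Alpha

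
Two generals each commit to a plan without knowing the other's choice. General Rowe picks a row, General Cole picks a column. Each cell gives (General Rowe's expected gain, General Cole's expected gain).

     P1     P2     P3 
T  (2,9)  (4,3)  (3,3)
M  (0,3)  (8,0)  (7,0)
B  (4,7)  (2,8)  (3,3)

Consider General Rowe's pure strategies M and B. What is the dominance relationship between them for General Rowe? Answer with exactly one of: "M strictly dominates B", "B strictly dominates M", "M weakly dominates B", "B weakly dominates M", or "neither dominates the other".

Compare M to B across every action of General Cole: P1: 0<4, P2: 8>2, P3: 7>3.
M does better at P2, P3 but worse at P1; neither strategy dominates the other.

neither dominates the other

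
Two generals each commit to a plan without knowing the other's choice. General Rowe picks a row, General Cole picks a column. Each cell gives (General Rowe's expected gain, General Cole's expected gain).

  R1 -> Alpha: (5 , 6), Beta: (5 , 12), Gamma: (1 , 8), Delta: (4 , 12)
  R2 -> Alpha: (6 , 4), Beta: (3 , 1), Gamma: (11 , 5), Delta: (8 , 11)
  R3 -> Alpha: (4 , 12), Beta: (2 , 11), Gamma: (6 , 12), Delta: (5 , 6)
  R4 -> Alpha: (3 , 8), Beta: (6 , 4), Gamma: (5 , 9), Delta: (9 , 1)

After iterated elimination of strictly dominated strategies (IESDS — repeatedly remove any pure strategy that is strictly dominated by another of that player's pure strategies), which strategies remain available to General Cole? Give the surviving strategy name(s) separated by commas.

For General Rowe, R2 strictly dominates R3 on the remaining columns (Alpha: 6>4, Beta: 3>2, Gamma: 11>6, Delta: 8>5); eliminate R3.
For General Cole, Gamma strictly dominates Alpha on the remaining rows (R1: 8>6, R2: 5>4, R4: 9>8); eliminate Alpha.
Row R1 is eliminated: R4 beats it against every remaining column (Beta: 6>5, Gamma: 5>1, Delta: 9>4).
Column Beta is eliminated: Gamma beats it against every remaining row (R2: 5>1, R4: 9>4).
Among the remaining strategies, none is strictly dominated by another pure strategy of the same player, so the elimination stops.
Surviving strategies — General Rowe: {R2, R4}; General Cole: {Gamma, Delta}.

Gamma, Delta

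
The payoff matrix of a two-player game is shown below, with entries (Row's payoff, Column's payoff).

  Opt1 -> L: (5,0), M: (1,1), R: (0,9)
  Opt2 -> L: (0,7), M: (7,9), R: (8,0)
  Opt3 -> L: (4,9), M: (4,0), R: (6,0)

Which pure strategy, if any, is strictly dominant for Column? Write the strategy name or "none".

L fails to dominate M at Opt1 (0<1).
M fails to dominate L at Opt3 (0<9).
R fails to dominate L at Opt2 (0<7).
No single strategy dominates all the others.

none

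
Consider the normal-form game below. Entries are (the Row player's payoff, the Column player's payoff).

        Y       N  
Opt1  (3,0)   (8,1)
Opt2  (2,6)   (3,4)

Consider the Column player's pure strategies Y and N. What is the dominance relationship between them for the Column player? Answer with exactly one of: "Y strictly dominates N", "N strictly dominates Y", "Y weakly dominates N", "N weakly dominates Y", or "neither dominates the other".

neither dominates the other

Compare Y to N across each opponent action: Opt1: 0<1, Opt2: 6>4.
Y does better at Opt2 but worse at Opt1; neither strategy dominates the other.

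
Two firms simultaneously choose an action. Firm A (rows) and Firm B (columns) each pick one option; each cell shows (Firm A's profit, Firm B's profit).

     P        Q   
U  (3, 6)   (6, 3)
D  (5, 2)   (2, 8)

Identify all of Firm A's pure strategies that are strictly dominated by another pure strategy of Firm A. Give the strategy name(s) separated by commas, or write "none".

none

Nothing dominates U: D at Q (6>2).
Nothing dominates D: U at P (5>3).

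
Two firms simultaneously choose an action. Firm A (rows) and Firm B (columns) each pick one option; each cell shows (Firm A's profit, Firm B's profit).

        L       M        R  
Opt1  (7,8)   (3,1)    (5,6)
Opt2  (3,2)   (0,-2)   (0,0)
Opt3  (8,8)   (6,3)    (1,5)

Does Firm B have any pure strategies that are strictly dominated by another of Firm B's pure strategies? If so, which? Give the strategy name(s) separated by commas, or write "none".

Nothing dominates L: M at Opt1 (8>1); R at Opt1 (8>6).
M: dominated, since L does at least as well everywhere (Opt1: 8>1, Opt2: 2>-2, Opt3: 8>3).
R: dominated, since L does at least as well everywhere (Opt1: 8>6, Opt2: 2>0, Opt3: 8>5).

M, R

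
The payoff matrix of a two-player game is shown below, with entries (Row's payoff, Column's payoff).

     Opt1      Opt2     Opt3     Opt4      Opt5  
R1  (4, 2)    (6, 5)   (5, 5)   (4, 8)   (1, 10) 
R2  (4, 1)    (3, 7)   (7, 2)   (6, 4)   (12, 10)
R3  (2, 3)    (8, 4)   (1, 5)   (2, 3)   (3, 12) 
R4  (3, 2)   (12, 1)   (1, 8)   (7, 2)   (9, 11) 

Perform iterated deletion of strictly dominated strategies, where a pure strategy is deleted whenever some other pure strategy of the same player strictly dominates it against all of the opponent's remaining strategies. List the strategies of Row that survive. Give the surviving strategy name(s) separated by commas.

Column Opt1 is eliminated: Opt3 beats it against every remaining row (R1: 5>2, R2: 2>1, R3: 5>3, R4: 8>2).
For Column, Opt5 strictly dominates Opt2 on the remaining rows (R1: 10>5, R2: 10>7, R3: 12>4, R4: 11>1); eliminate Opt2.
Row's strategy R1 is strictly dominated by R2 (Opt3: 7>5, Opt4: 6>4, Opt5: 12>1) and is removed.
For Row, R2 strictly dominates R3 on the remaining columns (Opt3: 7>1, Opt4: 6>2, Opt5: 12>3); eliminate R3.
For Column, Opt5 strictly dominates Opt3 on the remaining rows (R2: 10>2, R4: 11>8); eliminate Opt3.
For Column, Opt5 strictly dominates Opt4 on the remaining rows (R2: 10>4, R4: 11>2); eliminate Opt4.
Row R4 is eliminated: R2 beats it against every remaining column (Opt5: 12>9).
Among the remaining strategies, none is strictly dominated by another pure strategy of the same player, so the elimination stops.
Surviving strategies — Row: {R2}; Column: {Opt5}.

R2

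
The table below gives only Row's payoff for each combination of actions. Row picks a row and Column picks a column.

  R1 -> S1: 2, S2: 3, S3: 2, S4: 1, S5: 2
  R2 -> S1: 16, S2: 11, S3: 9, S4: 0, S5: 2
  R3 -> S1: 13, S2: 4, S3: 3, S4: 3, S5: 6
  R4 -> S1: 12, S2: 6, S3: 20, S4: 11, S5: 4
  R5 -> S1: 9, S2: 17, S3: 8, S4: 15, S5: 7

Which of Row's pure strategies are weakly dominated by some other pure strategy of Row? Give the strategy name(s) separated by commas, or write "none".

R1

R1: dominated, since R3 does at least as well everywhere (S1: 13>2, S2: 4>3, S3: 3>2, S4: 3>1, S5: 6>2).
Nothing dominates R2: R1 at S1 (16>2); R3 at S1 (16>13); R4 at S1 (16>12); R5 at S1 (16>9).
R3: no other strategy beats it everywhere (R1 at S1 (13>2); R2 at S4 (3>0); R4 at S1 (13>12); R5 at S1 (13>9)).
R4 is not dominated — it holds its own against R1 at S1 (12>2); R2 at S3 (20>9); R3 at S2 (6>4); R5 at S1 (12>9).
R5 is not dominated — it holds its own against R1 at S1 (9>2); R2 at S2 (17>11); R3 at S2 (17>4); R4 at S2 (17>6).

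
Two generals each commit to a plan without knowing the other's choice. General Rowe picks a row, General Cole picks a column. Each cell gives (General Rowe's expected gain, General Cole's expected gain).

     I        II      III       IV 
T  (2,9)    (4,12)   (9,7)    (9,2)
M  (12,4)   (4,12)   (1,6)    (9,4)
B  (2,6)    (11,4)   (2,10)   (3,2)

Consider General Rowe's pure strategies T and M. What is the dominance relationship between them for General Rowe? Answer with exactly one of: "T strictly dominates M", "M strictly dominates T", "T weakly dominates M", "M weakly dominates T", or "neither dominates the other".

neither dominates the other

Compare T to M across every action of General Cole: I: 2<12, II: 4=4, III: 9>1, IV: 9=9.
T does better at III but worse at I; neither strategy dominates the other.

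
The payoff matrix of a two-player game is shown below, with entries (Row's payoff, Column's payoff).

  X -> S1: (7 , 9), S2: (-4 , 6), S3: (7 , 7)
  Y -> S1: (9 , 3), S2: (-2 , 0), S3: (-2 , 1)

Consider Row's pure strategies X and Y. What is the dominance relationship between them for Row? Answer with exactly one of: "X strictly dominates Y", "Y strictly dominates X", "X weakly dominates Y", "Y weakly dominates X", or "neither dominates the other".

neither dominates the other

X's payoffs vs Y's, by Column's action — S1: 7<9, S2: -4<-2, S3: 7>-2.
X does better at S3 but worse at S1, S2; neither strategy dominates the other.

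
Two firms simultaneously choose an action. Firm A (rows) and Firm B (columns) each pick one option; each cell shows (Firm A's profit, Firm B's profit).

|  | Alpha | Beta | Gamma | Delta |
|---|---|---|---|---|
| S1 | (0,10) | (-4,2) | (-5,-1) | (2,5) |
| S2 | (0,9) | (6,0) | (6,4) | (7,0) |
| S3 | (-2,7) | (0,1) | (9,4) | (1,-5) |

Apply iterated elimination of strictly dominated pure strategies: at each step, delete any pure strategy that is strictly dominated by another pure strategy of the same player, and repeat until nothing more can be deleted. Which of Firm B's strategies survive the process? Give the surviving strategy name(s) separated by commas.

Alpha

Firm B's strategy Beta is strictly dominated by Alpha (S1: 10>2, S2: 9>0, S3: 7>1) and is removed.
Column Gamma is eliminated: Alpha beats it against every remaining row (S1: 10>-1, S2: 9>4, S3: 7>4).
For Firm A, S1 strictly dominates S3 on the remaining columns (Alpha: 0>-2, Delta: 2>1); eliminate S3.
For Firm B, Alpha strictly dominates Delta on the remaining rows (S1: 10>5, S2: 9>0); eliminate Delta.
Among the remaining strategies, none is strictly dominated by another pure strategy of the same player, so the elimination stops.
Surviving strategies — Firm A: {S1, S2}; Firm B: {Alpha}.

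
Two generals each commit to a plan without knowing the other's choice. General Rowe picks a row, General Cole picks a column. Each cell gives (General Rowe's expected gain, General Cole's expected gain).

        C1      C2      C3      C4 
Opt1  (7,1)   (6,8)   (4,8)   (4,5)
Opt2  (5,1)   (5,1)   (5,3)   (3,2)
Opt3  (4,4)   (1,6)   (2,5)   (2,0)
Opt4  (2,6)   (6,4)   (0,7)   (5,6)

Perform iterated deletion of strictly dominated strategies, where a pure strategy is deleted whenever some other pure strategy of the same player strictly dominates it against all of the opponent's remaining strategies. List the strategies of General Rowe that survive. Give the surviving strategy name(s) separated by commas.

Row Opt3 is eliminated: Opt1 beats it against every remaining column (C1: 7>4, C2: 6>1, C3: 4>2, C4: 4>2).
General Cole's strategy C1 is strictly dominated by C3 (Opt1: 8>1, Opt2: 3>1, Opt4: 7>6) and is removed.
For General Cole, C3 strictly dominates C4 on the remaining rows (Opt1: 8>5, Opt2: 3>2, Opt4: 7>6); eliminate C4.
Among the remaining strategies, none is strictly dominated by another pure strategy of the same player, so the elimination stops.
Surviving strategies — General Rowe: {Opt1, Opt2, Opt4}; General Cole: {C2, C3}.

Opt1, Opt2, Opt4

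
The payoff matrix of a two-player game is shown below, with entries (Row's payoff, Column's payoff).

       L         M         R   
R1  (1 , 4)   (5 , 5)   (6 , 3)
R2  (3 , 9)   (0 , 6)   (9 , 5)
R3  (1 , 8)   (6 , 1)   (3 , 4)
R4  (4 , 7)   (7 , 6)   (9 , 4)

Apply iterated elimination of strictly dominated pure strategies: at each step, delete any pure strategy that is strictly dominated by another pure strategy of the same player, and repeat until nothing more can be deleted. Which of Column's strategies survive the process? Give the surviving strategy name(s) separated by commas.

L

For Row, R4 strictly dominates R1 on the remaining columns (L: 4>1, M: 7>5, R: 9>6); eliminate R1.
For Row, R4 strictly dominates R3 on the remaining columns (L: 4>1, M: 7>6, R: 9>3); eliminate R3.
For Column, L strictly dominates M on the remaining rows (R2: 9>6, R4: 7>6); eliminate M.
Column's strategy R is strictly dominated by L (R2: 9>5, R4: 7>4) and is removed.
For Row, R4 strictly dominates R2 on the remaining columns (L: 4>3); eliminate R2.
Among the remaining strategies, none is strictly dominated by another pure strategy of the same player, so the elimination stops.
Surviving strategies — Row: {R4}; Column: {L}.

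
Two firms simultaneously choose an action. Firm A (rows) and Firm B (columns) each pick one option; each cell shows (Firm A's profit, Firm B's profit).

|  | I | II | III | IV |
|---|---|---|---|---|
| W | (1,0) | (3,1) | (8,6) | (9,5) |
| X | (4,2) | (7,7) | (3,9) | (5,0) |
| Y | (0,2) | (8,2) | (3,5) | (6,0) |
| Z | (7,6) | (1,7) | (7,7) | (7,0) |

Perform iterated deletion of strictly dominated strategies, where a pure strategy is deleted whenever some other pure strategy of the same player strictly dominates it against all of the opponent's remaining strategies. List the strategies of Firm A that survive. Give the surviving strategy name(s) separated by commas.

W

Firm B's strategy I is strictly dominated by III (W: 6>0, X: 9>2, Y: 5>2, Z: 7>6) and is removed.
Row Z is eliminated: W beats it against every remaining column (II: 3>1, III: 8>7, IV: 9>7).
For Firm B, III strictly dominates II on the remaining rows (W: 6>1, X: 9>7, Y: 5>2); eliminate II.
For Firm A, W strictly dominates X on the remaining columns (III: 8>3, IV: 9>5); eliminate X.
For Firm A, W strictly dominates Y on the remaining columns (III: 8>3, IV: 9>6); eliminate Y.
Column IV is eliminated: III beats it against every remaining row (W: 6>5).
Among the remaining strategies, none is strictly dominated by another pure strategy of the same player, so the elimination stops.
Surviving strategies — Firm A: {W}; Firm B: {III}.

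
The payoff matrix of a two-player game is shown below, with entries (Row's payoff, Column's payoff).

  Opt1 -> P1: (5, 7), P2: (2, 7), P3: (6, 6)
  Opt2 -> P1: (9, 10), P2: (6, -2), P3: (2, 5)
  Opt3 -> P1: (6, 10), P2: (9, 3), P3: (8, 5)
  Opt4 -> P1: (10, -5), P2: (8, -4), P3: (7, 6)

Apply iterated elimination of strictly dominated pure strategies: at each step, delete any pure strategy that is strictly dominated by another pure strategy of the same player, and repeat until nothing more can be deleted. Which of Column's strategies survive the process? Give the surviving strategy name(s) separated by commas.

Row's strategy Opt1 is strictly dominated by Opt3 (P1: 6>5, P2: 9>2, P3: 8>6) and is removed.
Row Opt2 is eliminated: Opt4 beats it against every remaining column (P1: 10>9, P2: 8>6, P3: 7>2).
For Column, P3 strictly dominates P2 on the remaining rows (Opt3: 5>3, Opt4: 6>-4); eliminate P2.
Among the remaining strategies, none is strictly dominated by another pure strategy of the same player, so the elimination stops.
Surviving strategies — Row: {Opt3, Opt4}; Column: {P1, P3}.

P1, P3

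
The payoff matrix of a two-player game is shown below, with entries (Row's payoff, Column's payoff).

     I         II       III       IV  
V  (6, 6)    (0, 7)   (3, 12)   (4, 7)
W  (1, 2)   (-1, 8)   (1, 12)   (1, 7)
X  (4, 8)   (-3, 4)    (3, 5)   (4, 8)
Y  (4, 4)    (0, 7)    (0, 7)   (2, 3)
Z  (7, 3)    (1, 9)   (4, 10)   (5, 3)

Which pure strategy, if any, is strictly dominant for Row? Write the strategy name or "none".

Z vs V: I: 7>6, II: 1>0, III: 4>3, IV: 5>4.
Z vs W: I: 7>1, II: 1>-1, III: 4>1, IV: 5>1.
Z vs X: I: 7>4, II: 1>-3, III: 4>3, IV: 5>4.
Z vs Y: I: 7>4, II: 1>0, III: 4>0, IV: 5>2.
Z strictly beats every other strategy against every opponent action, so it is strictly dominant.

Z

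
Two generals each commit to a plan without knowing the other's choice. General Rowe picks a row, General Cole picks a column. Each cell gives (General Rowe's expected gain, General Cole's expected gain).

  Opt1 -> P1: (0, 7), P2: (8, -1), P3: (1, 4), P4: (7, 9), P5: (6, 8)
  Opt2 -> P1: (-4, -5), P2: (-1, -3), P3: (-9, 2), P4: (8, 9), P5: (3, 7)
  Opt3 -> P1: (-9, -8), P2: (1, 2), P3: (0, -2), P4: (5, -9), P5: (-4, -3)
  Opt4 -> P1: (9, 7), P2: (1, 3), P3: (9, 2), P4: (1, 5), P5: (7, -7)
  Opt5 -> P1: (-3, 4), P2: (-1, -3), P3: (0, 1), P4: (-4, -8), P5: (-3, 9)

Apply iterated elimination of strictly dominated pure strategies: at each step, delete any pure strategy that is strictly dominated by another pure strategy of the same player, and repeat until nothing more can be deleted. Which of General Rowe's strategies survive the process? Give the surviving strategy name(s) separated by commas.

Opt1, Opt2, Opt4

General Rowe's strategy Opt3 is strictly dominated by Opt1 (P1: 0>-9, P2: 8>1, P3: 1>0, P4: 7>5, P5: 6>-4) and is removed.
General Rowe's strategy Opt5 is strictly dominated by Opt1 (P1: 0>-3, P2: 8>-1, P3: 1>0, P4: 7>-4, P5: 6>-3) and is removed.
Column P2 is eliminated: P4 beats it against every remaining row (Opt1: 9>-1, Opt2: 9>-3, Opt4: 5>3).
General Cole's strategy P3 is strictly dominated by P4 (Opt1: 9>4, Opt2: 9>2, Opt4: 5>2) and is removed.
General Cole's strategy P5 is strictly dominated by P4 (Opt1: 9>8, Opt2: 9>7, Opt4: 5>-7) and is removed.
Among the remaining strategies, none is strictly dominated by another pure strategy of the same player, so the elimination stops.
Surviving strategies — General Rowe: {Opt1, Opt2, Opt4}; General Cole: {P1, P4}.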